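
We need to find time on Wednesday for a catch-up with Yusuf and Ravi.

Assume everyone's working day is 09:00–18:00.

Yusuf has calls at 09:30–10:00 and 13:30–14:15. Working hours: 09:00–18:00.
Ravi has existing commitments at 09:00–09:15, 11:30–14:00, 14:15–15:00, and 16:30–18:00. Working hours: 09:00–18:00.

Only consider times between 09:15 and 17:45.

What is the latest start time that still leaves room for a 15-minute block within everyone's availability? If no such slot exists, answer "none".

Yusuf free within 09:00–18:00: 09:00–09:30, 10:00–13:30, 14:15–18:00.
Ravi free within 09:00–18:00: 09:15–11:30, 14:00–14:15, 15:00–16:30.
Yusuf ∩ Ravi: 09:15–09:30, 10:00–11:30, 15:00–16:30.
Restricted to 09:15–17:45: 09:15–09:30, 10:00–11:30, 15:00–16:30.
Windows ≥ 15 min: 09:15–09:30, 10:00–11:30, 15:00–16:30.
Latest start in the last window 15:00–16:30 is 16:30 − 15 min = 16:15.

16:15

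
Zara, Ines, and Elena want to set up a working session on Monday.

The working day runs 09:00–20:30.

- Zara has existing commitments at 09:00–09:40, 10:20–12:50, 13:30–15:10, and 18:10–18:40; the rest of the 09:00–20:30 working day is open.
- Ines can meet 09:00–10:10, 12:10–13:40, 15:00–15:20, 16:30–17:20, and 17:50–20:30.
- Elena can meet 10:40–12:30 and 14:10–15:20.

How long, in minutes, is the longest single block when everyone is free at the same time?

Zara free within 09:00–20:30: 09:40–10:20, 12:50–13:30, 15:10–18:10, 18:40–20:30.
Zara ∩ Ines: 09:40–10:10, 12:50–13:30, 15:10–15:20, 16:30–17:20, 17:50–18:10, 18:40–20:30.
Zara ∩ Ines ∩ Elena: 15:10–15:20.
Single common window of 10 minutes.

10 minutes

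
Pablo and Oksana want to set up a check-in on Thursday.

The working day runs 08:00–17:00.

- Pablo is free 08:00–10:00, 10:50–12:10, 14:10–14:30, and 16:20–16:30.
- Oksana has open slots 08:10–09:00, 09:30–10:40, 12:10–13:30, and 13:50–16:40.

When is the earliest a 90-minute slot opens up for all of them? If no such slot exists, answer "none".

Pablo ∩ Oksana: 08:10–09:00, 09:30–10:00, 14:10–14:30, 16:20–16:30.
Windows ≥ 90 min: (none).

none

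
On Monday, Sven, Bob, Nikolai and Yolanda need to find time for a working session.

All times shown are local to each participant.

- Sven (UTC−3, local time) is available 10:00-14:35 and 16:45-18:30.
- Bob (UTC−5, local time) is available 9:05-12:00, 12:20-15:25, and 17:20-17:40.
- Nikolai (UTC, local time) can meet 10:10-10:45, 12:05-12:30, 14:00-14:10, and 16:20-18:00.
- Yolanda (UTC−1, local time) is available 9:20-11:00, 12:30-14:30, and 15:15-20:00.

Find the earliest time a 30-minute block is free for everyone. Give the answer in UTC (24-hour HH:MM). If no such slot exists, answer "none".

Sven → UTC: 13:00–17:35, 19:45–21:30.
Bob → UTC: 14:05–17:00, 17:20–20:25, 22:20–22:40.
Nikolai → UTC: 10:10–10:45, 12:05–12:30, 14:00–14:10, 16:20–18:00.
Yolanda → UTC: 10:20–12:00, 13:30–15:30, 16:15–21:00.
Sven ∩ Bob: 14:05–17:00, 17:20–17:35, 19:45–20:25.
Sven ∩ Bob ∩ Nikolai: 14:05–14:10, 16:20–17:00, 17:20–17:35.
Sven ∩ Bob ∩ Nikolai ∩ Yolanda: 14:05–14:10, 16:20–17:00, 17:20–17:35.
Windows ≥ 30 min: 16:20–17:00.
Earliest such window starts at 16:20.

16:20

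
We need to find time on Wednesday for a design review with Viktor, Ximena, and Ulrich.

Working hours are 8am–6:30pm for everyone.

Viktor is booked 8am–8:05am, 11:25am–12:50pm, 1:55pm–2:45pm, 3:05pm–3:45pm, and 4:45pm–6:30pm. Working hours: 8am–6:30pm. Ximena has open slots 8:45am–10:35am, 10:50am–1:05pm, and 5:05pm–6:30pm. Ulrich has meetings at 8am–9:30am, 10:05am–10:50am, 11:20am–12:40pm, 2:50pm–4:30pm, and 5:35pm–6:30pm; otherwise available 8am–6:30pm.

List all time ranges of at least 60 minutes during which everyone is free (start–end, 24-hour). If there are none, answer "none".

Viktor free within 08:00–18:30: 08:05–11:25, 12:50–13:55, 14:45–15:05, 15:45–16:45.
Ulrich free within 08:00–18:30: 09:30–10:05, 10:50–11:20, 12:40–14:50, 16:30–17:35.
Viktor ∩ Ximena: 08:45–10:35, 10:50–11:25, 12:50–13:05.
Viktor ∩ Ximena ∩ Ulrich: 09:30–10:05, 10:50–11:20, 12:50–13:05.
Windows ≥ 60 min: (none).

none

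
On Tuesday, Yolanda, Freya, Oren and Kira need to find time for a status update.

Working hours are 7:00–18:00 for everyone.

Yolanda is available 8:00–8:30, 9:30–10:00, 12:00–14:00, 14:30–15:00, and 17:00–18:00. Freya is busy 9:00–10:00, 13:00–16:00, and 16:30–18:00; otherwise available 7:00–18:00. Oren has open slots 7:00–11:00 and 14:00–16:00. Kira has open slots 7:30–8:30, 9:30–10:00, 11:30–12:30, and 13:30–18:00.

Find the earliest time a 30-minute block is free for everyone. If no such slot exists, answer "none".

08:00

Freya free within 07:00–18:00: 07:00–09:00, 10:00–13:00, 16:00–16:30.
Yolanda ∩ Freya: 08:00–08:30, 12:00–13:00.
Yolanda ∩ Freya ∩ Oren: 08:00–08:30.
Yolanda ∩ Freya ∩ Oren ∩ Kira: 08:00–08:30.
Windows ≥ 30 min: 08:00–08:30.
Earliest such window starts at 08:00.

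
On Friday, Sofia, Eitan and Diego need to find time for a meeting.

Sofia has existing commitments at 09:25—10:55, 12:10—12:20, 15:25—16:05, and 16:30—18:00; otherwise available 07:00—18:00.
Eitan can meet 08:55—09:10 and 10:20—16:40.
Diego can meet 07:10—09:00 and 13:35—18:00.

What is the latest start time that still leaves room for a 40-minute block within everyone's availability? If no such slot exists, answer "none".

Sofia free within 07:00–18:00: 07:00–09:25, 10:55–12:10, 12:20–15:25, 16:05–16:30.
Sofia ∩ Eitan: 08:55–09:10, 10:55–12:10, 12:20–15:25, 16:05–16:30.
Sofia ∩ Eitan ∩ Diego: 08:55–09:00, 13:35–15:25, 16:05–16:30.
Windows ≥ 40 min: 13:35–15:25.
Latest start in the last window 13:35–15:25 is 15:25 − 40 min = 14:45.

14:45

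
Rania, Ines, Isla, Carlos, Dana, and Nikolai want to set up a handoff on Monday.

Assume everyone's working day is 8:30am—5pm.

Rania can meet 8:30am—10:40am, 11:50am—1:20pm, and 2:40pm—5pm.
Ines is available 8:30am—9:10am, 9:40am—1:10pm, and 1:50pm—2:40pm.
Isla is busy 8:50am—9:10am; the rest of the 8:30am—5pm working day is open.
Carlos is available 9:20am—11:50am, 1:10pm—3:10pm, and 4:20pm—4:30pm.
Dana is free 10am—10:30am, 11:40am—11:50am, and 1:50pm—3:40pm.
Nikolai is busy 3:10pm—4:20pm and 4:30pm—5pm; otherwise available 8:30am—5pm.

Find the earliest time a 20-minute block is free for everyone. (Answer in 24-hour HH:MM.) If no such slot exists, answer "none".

10:00

Isla free within 08:30–17:00: 08:30–08:50, 09:10–17:00.
Nikolai free within 08:30–17:00: 08:30–15:10, 16:20–16:30.
Rania ∩ Ines: 08:30–09:10, 09:40–10:40, 11:50–13:10.
Rania ∩ Ines ∩ Isla: 08:30–08:50, 09:40–10:40, 11:50–13:10.
Rania ∩ Ines ∩ Isla ∩ Carlos: 09:40–10:40.
Rania ∩ Ines ∩ Isla ∩ Carlos ∩ Dana: 10:00–10:30.
Rania ∩ Ines ∩ Isla ∩ Carlos ∩ Dana ∩ Nikolai: 10:00–10:30.
Windows ≥ 20 min: 10:00–10:30.
Earliest such window starts at 10:00.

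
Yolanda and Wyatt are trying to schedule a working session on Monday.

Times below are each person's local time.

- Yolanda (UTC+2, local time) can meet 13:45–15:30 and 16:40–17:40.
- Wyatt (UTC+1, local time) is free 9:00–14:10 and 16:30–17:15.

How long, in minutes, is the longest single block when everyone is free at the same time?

Yolanda → UTC: 11:45–13:30, 14:40–15:40.
Wyatt → UTC: 08:00–13:10, 15:30–16:15.
Yolanda ∩ Wyatt: 11:45–13:10, 15:30–15:40.
Common window lengths: 85, 10 min; longest is 85.

85 minutes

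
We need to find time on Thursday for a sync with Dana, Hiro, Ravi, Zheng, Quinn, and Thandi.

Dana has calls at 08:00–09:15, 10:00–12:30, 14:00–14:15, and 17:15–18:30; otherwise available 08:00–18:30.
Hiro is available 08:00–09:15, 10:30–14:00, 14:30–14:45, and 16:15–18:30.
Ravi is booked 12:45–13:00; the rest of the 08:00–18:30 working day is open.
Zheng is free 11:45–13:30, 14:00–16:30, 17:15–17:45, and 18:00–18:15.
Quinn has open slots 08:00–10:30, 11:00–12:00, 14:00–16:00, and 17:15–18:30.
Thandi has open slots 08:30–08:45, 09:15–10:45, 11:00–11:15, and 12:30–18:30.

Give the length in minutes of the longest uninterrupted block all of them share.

Dana free within 08:00–18:30: 09:15–10:00, 12:30–14:00, 14:15–17:15.
Ravi free within 08:00–18:30: 08:00–12:45, 13:00–18:30.
Dana ∩ Hiro: 12:30–14:00, 14:30–14:45, 16:15–17:15.
Dana ∩ Hiro ∩ Ravi: 12:30–12:45, 13:00–14:00, 14:30–14:45, 16:15–17:15.
Dana ∩ Hiro ∩ Ravi ∩ Zheng: 12:30–12:45, 13:00–13:30, 14:30–14:45, 16:15–16:30.
Dana ∩ Hiro ∩ Ravi ∩ Zheng ∩ Quinn: 14:30–14:45.
Dana ∩ Hiro ∩ Ravi ∩ Zheng ∩ Quinn ∩ Thandi: 14:30–14:45.
Single common window of 15 minutes.

15 minutes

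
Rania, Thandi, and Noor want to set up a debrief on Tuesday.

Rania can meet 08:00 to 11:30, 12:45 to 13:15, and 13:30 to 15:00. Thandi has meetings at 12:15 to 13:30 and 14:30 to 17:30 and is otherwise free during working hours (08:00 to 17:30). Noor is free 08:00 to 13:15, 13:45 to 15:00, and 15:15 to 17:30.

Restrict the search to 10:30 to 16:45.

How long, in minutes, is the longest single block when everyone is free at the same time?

Thandi free within 08:00–17:30: 08:00–12:15, 13:30–14:30.
Rania ∩ Thandi: 08:00–11:30, 13:30–14:30.
Rania ∩ Thandi ∩ Noor: 08:00–11:30, 13:45–14:30.
Restricted to 10:30–16:45: 10:30–11:30, 13:45–14:30.
Common window lengths: 60, 45 min; longest is 60.

60 minutes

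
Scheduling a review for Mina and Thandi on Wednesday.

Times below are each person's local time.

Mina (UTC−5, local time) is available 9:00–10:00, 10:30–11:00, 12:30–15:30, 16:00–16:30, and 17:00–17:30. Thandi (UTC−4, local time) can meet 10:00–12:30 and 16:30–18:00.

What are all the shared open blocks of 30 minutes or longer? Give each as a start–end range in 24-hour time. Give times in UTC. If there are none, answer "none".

14:00–15:00, 15:30–16:00, 21:00–21:30

Mina → UTC: 14:00–15:00, 15:30–16:00, 17:30–20:30, 21:00–21:30, 22:00–22:30.
Thandi → UTC: 14:00–16:30, 20:30–22:00.
Mina ∩ Thandi: 14:00–15:00, 15:30–16:00, 21:00–21:30.
Windows ≥ 30 min: 14:00–15:00, 15:30–16:00, 21:00–21:30.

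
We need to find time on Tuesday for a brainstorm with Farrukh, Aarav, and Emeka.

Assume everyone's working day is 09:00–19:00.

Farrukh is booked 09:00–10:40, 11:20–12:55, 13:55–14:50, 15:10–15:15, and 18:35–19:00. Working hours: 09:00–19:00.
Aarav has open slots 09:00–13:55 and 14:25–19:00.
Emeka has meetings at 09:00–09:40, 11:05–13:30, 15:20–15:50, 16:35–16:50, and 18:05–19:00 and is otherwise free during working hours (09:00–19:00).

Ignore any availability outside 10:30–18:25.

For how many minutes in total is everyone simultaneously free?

Farrukh free within 09:00–19:00: 10:40–11:20, 12:55–13:55, 14:50–15:10, 15:15–18:35.
Emeka free within 09:00–19:00: 09:40–11:05, 13:30–15:20, 15:50–16:35, 16:50–18:05.
Farrukh ∩ Aarav: 10:40–11:20, 12:55–13:55, 14:50–15:10, 15:15–18:35.
Farrukh ∩ Aarav ∩ Emeka: 10:40–11:05, 13:30–13:55, 14:50–15:10, 15:15–15:20, 15:50–16:35, 16:50–18:05.
Restricted to 10:30–18:25: 10:40–11:05, 13:30–13:55, 14:50–15:10, 15:15–15:20, 15:50–16:35, 16:50–18:05.
Total common minutes: 25 + 25 + 20 + 5 + 45 + 75 = 195.

195 minutes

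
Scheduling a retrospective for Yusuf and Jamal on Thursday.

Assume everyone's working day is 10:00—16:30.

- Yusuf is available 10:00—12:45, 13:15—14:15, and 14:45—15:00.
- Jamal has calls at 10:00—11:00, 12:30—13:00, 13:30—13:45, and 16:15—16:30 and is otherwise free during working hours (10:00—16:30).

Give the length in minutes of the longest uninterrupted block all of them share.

90 minutes

Jamal free within 10:00–16:30: 11:00–12:30, 13:00–13:30, 13:45–16:15.
Yusuf ∩ Jamal: 11:00–12:30, 13:15–13:30, 13:45–14:15, 14:45–15:00.
Common window lengths: 90, 15, 30, 15 min; longest is 90.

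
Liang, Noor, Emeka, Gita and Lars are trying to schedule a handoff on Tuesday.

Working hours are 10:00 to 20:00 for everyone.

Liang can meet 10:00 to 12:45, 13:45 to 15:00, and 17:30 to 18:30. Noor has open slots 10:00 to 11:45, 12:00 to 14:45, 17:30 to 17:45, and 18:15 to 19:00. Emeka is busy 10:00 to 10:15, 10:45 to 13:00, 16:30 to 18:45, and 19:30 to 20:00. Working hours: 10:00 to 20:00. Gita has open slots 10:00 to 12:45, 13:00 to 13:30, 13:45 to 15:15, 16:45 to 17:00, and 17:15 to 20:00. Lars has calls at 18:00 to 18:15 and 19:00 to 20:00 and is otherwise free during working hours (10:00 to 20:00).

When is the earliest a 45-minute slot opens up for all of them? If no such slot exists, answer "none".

Emeka free within 10:00–20:00: 10:15–10:45, 13:00–16:30, 18:45–19:30.
Lars free within 10:00–20:00: 10:00–18:00, 18:15–19:00.
Liang ∩ Noor: 10:00–11:45, 12:00–12:45, 13:45–14:45, 17:30–17:45, 18:15–18:30.
Liang ∩ Noor ∩ Emeka: 10:15–10:45, 13:45–14:45.
Liang ∩ Noor ∩ Emeka ∩ Gita: 10:15–10:45, 13:45–14:45.
Liang ∩ Noor ∩ Emeka ∩ Gita ∩ Lars: 10:15–10:45, 13:45–14:45.
Windows ≥ 45 min: 13:45–14:45.
Earliest such window starts at 13:45.

13:45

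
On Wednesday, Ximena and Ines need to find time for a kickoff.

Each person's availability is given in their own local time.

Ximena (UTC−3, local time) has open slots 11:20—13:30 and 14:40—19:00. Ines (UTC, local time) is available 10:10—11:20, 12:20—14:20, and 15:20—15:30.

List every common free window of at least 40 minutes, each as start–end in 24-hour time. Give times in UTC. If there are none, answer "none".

Ximena → UTC: 14:20–16:30, 17:40–22:00.
Ines → UTC: 10:10–11:20, 12:20–14:20, 15:20–15:30.
Ximena ∩ Ines: 15:20–15:30.
Windows ≥ 40 min: (none).

none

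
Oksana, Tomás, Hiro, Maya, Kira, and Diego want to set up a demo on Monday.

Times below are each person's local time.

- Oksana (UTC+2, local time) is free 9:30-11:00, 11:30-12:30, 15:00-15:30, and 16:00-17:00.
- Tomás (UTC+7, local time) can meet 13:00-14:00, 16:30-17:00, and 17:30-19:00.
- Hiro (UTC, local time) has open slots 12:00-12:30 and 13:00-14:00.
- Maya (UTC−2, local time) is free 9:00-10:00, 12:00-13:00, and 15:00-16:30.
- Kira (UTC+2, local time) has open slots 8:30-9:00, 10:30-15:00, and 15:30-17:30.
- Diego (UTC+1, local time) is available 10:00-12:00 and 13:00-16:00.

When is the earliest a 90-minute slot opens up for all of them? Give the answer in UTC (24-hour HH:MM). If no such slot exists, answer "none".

Oksana → UTC: 07:30–09:00, 09:30–10:30, 13:00–13:30, 14:00–15:00.
Tomás → UTC: 06:00–07:00, 09:30–10:00, 10:30–12:00.
Hiro → UTC: 12:00–12:30, 13:00–14:00.
Maya → UTC: 11:00–12:00, 14:00–15:00, 17:00–18:30.
Kira → UTC: 06:30–07:00, 08:30–13:00, 13:30–15:30.
Diego → UTC: 09:00–11:00, 12:00–15:00.
Oksana ∩ Tomás: 09:30–10:00.
Oksana ∩ Tomás ∩ Hiro: (none).
Oksana ∩ Tomás ∩ Hiro ∩ Maya: (none).
Oksana ∩ Tomás ∩ Hiro ∩ Maya ∩ Kira: (none).
Oksana ∩ Tomás ∩ Hiro ∩ Maya ∩ Kira ∩ Diego: (none).
Windows ≥ 90 min: (none).

none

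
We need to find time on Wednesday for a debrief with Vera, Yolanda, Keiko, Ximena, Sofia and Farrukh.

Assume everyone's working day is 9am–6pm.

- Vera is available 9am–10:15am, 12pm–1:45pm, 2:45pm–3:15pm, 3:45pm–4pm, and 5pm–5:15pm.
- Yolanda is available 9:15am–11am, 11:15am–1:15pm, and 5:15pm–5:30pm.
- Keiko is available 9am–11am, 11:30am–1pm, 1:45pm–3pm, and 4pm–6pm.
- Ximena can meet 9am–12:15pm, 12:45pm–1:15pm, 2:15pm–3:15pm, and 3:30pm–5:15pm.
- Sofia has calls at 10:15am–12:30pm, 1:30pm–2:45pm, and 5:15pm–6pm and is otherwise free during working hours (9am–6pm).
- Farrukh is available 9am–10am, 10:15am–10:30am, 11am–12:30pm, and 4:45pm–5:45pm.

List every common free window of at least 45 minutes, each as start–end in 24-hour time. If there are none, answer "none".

09:15–10:00

Sofia free within 09:00–18:00: 09:00–10:15, 12:30–13:30, 14:45–17:15.
Vera ∩ Yolanda: 09:15–10:15, 12:00–13:15.
Vera ∩ Yolanda ∩ Keiko: 09:15–10:15, 12:00–13:00.
Vera ∩ Yolanda ∩ Keiko ∩ Ximena: 09:15–10:15, 12:00–12:15, 12:45–13:00.
Vera ∩ Yolanda ∩ Keiko ∩ Ximena ∩ Sofia: 09:15–10:15, 12:45–13:00.
Vera ∩ Yolanda ∩ Keiko ∩ Ximena ∩ Sofia ∩ Farrukh: 09:15–10:00.
Windows ≥ 45 min: 09:15–10:00.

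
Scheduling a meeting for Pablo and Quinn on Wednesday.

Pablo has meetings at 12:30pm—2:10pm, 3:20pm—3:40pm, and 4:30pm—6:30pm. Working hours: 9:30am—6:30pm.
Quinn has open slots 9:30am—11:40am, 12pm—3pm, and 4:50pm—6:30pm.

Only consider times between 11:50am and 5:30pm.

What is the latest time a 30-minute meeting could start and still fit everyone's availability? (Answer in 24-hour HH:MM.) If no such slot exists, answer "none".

Pablo free within 09:30–18:30: 09:30–12:30, 14:10–15:20, 15:40–16:30.
Pablo ∩ Quinn: 09:30–11:40, 12:00–12:30, 14:10–15:00.
Restricted to 11:50–17:30: 12:00–12:30, 14:10–15:00.
Windows ≥ 30 min: 12:00–12:30, 14:10–15:00.
Latest start in the last window 14:10–15:00 is 15:00 − 30 min = 14:30.

14:30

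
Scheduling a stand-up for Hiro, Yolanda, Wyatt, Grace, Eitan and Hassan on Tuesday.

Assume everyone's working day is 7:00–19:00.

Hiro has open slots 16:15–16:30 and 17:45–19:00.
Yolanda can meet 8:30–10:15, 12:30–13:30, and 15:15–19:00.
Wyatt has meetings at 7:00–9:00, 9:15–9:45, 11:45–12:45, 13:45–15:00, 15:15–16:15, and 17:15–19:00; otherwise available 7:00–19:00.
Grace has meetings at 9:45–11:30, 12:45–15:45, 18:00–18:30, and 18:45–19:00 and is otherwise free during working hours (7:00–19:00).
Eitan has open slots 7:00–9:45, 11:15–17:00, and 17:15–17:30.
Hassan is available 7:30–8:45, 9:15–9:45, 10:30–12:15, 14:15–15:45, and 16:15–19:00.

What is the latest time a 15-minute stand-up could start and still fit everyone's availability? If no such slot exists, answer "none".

16:15

Wyatt free within 07:00–19:00: 09:00–09:15, 09:45–11:45, 12:45–13:45, 15:00–15:15, 16:15–17:15.
Grace free within 07:00–19:00: 07:00–09:45, 11:30–12:45, 15:45–18:00, 18:30–18:45.
Hiro ∩ Yolanda: 16:15–16:30, 17:45–19:00.
Hiro ∩ Yolanda ∩ Wyatt: 16:15–16:30.
Hiro ∩ Yolanda ∩ Wyatt ∩ Grace: 16:15–16:30.
Hiro ∩ Yolanda ∩ Wyatt ∩ Grace ∩ Eitan: 16:15–16:30.
Hiro ∩ Yolanda ∩ Wyatt ∩ Grace ∩ Eitan ∩ Hassan: 16:15–16:30.
Windows ≥ 15 min: 16:15–16:30.
Latest start in the last window 16:15–16:30 is 16:30 − 15 min = 16:15.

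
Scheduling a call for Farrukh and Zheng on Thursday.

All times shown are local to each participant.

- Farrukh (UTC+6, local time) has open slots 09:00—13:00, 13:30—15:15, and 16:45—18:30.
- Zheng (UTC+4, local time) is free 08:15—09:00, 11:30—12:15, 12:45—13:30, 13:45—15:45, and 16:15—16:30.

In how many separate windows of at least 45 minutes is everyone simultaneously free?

Farrukh → UTC: 03:00–07:00, 07:30–09:15, 10:45–12:30.
Zheng → UTC: 04:15–05:00, 07:30–08:15, 08:45–09:30, 09:45–11:45, 12:15–12:30.
Farrukh ∩ Zheng: 04:15–05:00, 07:30–08:15, 08:45–09:15, 10:45–11:45, 12:15–12:30.
Windows ≥ 45 min: 04:15–05:00, 07:30–08:15, 10:45–11:45.
That's 3 windows.

3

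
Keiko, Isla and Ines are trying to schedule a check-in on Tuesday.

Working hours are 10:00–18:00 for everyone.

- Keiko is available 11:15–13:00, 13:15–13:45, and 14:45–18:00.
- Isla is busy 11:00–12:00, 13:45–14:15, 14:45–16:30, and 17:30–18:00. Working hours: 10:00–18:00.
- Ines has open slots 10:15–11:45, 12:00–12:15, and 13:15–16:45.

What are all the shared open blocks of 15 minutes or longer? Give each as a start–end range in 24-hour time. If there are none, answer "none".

Isla free within 10:00–18:00: 10:00–11:00, 12:00–13:45, 14:15–14:45, 16:30–17:30.
Keiko ∩ Isla: 12:00–13:00, 13:15–13:45, 16:30–17:30.
Keiko ∩ Isla ∩ Ines: 12:00–12:15, 13:15–13:45, 16:30–16:45.
Windows ≥ 15 min: 12:00–12:15, 13:15–13:45, 16:30–16:45.

12:00–12:15, 13:15–13:45, 16:30–16:45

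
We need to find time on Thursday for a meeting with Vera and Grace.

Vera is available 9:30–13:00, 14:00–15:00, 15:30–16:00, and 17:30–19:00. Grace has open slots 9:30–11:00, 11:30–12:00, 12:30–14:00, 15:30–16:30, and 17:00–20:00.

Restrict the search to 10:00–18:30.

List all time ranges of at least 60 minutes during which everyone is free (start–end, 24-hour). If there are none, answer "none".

10:00–11:00, 17:30–18:30

Vera ∩ Grace: 09:30–11:00, 11:30–12:00, 12:30–13:00, 15:30–16:00, 17:30–19:00.
Restricted to 10:00–18:30: 10:00–11:00, 11:30–12:00, 12:30–13:00, 15:30–16:00, 17:30–18:30.
Windows ≥ 60 min: 10:00–11:00, 17:30–18:30.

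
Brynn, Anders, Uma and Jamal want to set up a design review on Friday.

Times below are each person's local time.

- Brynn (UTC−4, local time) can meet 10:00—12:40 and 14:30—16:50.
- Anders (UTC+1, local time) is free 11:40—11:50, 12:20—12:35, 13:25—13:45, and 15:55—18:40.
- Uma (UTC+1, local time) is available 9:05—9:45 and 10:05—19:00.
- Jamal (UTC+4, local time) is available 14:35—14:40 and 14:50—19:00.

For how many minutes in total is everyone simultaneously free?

Brynn → UTC: 14:00–16:40, 18:30–20:50.
Anders → UTC: 10:40–10:50, 11:20–11:35, 12:25–12:45, 14:55–17:40.
Uma → UTC: 08:05–08:45, 09:05–18:00.
Jamal → UTC: 10:35–10:40, 10:50–15:00.
Brynn ∩ Anders: 14:55–16:40.
Brynn ∩ Anders ∩ Uma: 14:55–16:40.
Brynn ∩ Anders ∩ Uma ∩ Jamal: 14:55–15:00.
Total common minutes: 5.

5 minutes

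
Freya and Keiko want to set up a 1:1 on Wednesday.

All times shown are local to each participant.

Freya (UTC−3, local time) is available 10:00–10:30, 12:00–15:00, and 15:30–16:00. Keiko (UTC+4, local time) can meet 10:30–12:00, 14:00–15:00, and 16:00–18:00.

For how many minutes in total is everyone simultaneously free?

Freya → UTC: 13:00–13:30, 15:00–18:00, 18:30–19:00.
Keiko → UTC: 06:30–08:00, 10:00–11:00, 12:00–14:00.
Freya ∩ Keiko: 13:00–13:30.
Total common minutes: 30.

30 minutes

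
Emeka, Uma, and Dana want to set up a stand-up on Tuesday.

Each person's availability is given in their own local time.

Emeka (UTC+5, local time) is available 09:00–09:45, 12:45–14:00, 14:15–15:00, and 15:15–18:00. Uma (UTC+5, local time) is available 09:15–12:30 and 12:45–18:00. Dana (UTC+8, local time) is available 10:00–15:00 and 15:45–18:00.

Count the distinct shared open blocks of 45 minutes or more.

2

Emeka → UTC: 04:00–04:45, 07:45–09:00, 09:15–10:00, 10:15–13:00.
Uma → UTC: 04:15–07:30, 07:45–13:00.
Dana → UTC: 02:00–07:00, 07:45–10:00.
Emeka ∩ Uma: 04:15–04:45, 07:45–09:00, 09:15–10:00, 10:15–13:00.
Emeka ∩ Uma ∩ Dana: 04:15–04:45, 07:45–09:00, 09:15–10:00.
Windows ≥ 45 min: 07:45–09:00, 09:15–10:00.
That's 2 windows.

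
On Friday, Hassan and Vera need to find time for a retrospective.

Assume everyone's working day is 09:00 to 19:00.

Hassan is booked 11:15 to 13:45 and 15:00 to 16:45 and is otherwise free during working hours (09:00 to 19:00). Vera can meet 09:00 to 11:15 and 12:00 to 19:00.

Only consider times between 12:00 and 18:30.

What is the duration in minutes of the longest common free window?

Hassan free within 09:00–19:00: 09:00–11:15, 13:45–15:00, 16:45–19:00.
Hassan ∩ Vera: 09:00–11:15, 13:45–15:00, 16:45–19:00.
Restricted to 12:00–18:30: 13:45–15:00, 16:45–18:30.
Common window lengths: 75, 105 min; longest is 105.

105 minutes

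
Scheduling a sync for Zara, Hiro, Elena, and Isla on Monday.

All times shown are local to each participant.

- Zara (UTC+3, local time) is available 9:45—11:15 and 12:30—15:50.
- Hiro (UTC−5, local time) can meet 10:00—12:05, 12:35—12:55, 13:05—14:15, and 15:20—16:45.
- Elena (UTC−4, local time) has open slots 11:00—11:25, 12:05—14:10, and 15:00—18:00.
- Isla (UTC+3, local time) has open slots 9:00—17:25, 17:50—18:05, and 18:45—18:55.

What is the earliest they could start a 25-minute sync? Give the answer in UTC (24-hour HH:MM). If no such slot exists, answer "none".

none

Zara → UTC: 06:45–08:15, 09:30–12:50.
Hiro → UTC: 15:00–17:05, 17:35–17:55, 18:05–19:15, 20:20–21:45.
Elena → UTC: 15:00–15:25, 16:05–18:10, 19:00–22:00.
Isla → UTC: 06:00–14:25, 14:50–15:05, 15:45–15:55.
Zara ∩ Hiro: (none).
Zara ∩ Hiro ∩ Elena: (none).
Zara ∩ Hiro ∩ Elena ∩ Isla: (none).
Windows ≥ 25 min: (none).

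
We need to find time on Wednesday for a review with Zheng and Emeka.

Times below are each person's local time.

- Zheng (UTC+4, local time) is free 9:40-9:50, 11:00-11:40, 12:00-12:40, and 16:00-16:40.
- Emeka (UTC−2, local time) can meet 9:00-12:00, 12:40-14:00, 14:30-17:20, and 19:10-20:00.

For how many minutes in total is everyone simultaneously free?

40 minutes

Zheng → UTC: 05:40–05:50, 07:00–07:40, 08:00–08:40, 12:00–12:40.
Emeka → UTC: 11:00–14:00, 14:40–16:00, 16:30–19:20, 21:10–22:00.
Zheng ∩ Emeka: 12:00–12:40.
Total common minutes: 40.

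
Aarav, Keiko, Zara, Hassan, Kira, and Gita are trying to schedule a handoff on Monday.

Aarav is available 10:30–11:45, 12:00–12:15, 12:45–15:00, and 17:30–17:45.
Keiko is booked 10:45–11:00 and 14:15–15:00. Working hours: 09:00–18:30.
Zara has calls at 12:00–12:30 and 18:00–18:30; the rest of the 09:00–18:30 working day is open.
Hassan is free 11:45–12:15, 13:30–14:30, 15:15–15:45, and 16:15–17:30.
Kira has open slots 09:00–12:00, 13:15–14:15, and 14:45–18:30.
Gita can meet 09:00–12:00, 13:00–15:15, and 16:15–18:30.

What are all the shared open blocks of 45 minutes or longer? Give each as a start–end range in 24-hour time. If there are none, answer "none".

13:30–14:15

Keiko free within 09:00–18:30: 09:00–10:45, 11:00–14:15, 15:00–18:30.
Zara free within 09:00–18:30: 09:00–12:00, 12:30–18:00.
Aarav ∩ Keiko: 10:30–10:45, 11:00–11:45, 12:00–12:15, 12:45–14:15, 17:30–17:45.
Aarav ∩ Keiko ∩ Zara: 10:30–10:45, 11:00–11:45, 12:45–14:15, 17:30–17:45.
Aarav ∩ Keiko ∩ Zara ∩ Hassan: 13:30–14:15.
Aarav ∩ Keiko ∩ Zara ∩ Hassan ∩ Kira: 13:30–14:15.
Aarav ∩ Keiko ∩ Zara ∩ Hassan ∩ Kira ∩ Gita: 13:30–14:15.
Windows ≥ 45 min: 13:30–14:15.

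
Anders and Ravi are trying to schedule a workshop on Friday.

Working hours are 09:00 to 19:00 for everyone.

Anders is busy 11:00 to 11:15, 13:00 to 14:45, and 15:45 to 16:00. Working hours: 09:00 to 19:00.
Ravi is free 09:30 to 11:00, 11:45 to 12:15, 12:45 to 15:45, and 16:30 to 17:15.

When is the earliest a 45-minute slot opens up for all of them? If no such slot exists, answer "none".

09:30

Anders free within 09:00–19:00: 09:00–11:00, 11:15–13:00, 14:45–15:45, 16:00–19:00.
Anders ∩ Ravi: 09:30–11:00, 11:45–12:15, 12:45–13:00, 14:45–15:45, 16:30–17:15.
Windows ≥ 45 min: 09:30–11:00, 14:45–15:45, 16:30–17:15.
Earliest such window starts at 09:30.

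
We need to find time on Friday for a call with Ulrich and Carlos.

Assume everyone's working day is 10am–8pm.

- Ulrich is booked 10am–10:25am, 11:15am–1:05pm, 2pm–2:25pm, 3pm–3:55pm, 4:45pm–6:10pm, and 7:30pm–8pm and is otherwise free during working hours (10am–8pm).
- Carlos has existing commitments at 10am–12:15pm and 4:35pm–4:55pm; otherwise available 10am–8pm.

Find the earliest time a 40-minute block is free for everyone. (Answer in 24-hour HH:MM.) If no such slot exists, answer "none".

13:05

Ulrich free within 10:00–20:00: 10:25–11:15, 13:05–14:00, 14:25–15:00, 15:55–16:45, 18:10–19:30.
Carlos free within 10:00–20:00: 12:15–16:35, 16:55–20:00.
Ulrich ∩ Carlos: 13:05–14:00, 14:25–15:00, 15:55–16:35, 18:10–19:30.
Windows ≥ 40 min: 13:05–14:00, 15:55–16:35, 18:10–19:30.
Earliest such window starts at 13:05.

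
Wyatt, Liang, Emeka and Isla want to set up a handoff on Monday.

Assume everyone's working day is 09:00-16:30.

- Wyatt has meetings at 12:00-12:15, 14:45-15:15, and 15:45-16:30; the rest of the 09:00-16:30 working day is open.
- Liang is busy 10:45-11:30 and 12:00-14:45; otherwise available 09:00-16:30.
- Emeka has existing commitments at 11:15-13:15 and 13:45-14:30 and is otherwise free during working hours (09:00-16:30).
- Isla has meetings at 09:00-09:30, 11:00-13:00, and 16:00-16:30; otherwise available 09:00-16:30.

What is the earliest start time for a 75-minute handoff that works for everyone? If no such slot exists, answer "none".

Wyatt free within 09:00–16:30: 09:00–12:00, 12:15–14:45, 15:15–15:45.
Liang free within 09:00–16:30: 09:00–10:45, 11:30–12:00, 14:45–16:30.
Emeka free within 09:00–16:30: 09:00–11:15, 13:15–13:45, 14:30–16:30.
Isla free within 09:00–16:30: 09:30–11:00, 13:00–16:00.
Wyatt ∩ Liang: 09:00–10:45, 11:30–12:00, 15:15–15:45.
Wyatt ∩ Liang ∩ Emeka: 09:00–10:45, 15:15–15:45.
Wyatt ∩ Liang ∩ Emeka ∩ Isla: 09:30–10:45, 15:15–15:45.
Windows ≥ 75 min: 09:30–10:45.
Earliest such window starts at 09:30.

09:30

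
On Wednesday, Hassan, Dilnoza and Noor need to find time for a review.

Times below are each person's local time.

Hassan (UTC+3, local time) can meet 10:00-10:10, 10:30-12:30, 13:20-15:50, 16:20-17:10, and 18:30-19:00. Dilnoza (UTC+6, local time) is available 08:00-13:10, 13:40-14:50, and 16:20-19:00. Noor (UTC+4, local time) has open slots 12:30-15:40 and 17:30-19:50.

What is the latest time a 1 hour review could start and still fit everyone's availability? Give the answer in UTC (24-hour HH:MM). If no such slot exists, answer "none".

10:40

Hassan → UTC: 07:00–07:10, 07:30–09:30, 10:20–12:50, 13:20–14:10, 15:30–16:00.
Dilnoza → UTC: 02:00–07:10, 07:40–08:50, 10:20–13:00.
Noor → UTC: 08:30–11:40, 13:30–15:50.
Hassan ∩ Dilnoza: 07:00–07:10, 07:40–08:50, 10:20–12:50.
Hassan ∩ Dilnoza ∩ Noor: 08:30–08:50, 10:20–11:40.
Windows ≥ 60 min: 10:20–11:40.
Latest start in the last window 10:20–11:40 is 11:40 − 60 min = 10:40.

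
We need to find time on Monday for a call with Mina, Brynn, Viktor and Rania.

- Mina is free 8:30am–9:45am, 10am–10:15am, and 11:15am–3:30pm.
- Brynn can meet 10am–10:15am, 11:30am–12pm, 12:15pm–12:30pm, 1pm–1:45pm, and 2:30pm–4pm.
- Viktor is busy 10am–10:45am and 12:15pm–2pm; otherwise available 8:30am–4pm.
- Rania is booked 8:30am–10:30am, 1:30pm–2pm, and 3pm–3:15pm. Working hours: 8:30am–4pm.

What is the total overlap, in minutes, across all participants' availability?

75 minutes

Viktor free within 08:30–16:00: 08:30–10:00, 10:45–12:15, 14:00–16:00.
Rania free within 08:30–16:00: 10:30–13:30, 14:00–15:00, 15:15–16:00.
Mina ∩ Brynn: 10:00–10:15, 11:30–12:00, 12:15–12:30, 13:00–13:45, 14:30–15:30.
Mina ∩ Brynn ∩ Viktor: 11:30–12:00, 14:30–15:30.
Mina ∩ Brynn ∩ Viktor ∩ Rania: 11:30–12:00, 14:30–15:00, 15:15–15:30.
Total common minutes: 30 + 30 + 15 = 75.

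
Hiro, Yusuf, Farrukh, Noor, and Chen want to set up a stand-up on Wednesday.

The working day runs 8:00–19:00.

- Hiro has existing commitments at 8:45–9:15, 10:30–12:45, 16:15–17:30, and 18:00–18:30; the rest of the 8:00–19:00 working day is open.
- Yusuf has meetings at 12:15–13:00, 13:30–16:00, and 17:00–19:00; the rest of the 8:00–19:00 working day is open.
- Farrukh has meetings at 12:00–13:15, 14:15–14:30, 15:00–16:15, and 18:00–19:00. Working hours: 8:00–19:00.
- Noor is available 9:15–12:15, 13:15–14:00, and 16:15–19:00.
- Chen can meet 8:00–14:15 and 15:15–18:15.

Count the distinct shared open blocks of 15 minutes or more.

2

Hiro free within 08:00–19:00: 08:00–08:45, 09:15–10:30, 12:45–16:15, 17:30–18:00, 18:30–19:00.
Yusuf free within 08:00–19:00: 08:00–12:15, 13:00–13:30, 16:00–17:00.
Farrukh free within 08:00–19:00: 08:00–12:00, 13:15–14:15, 14:30–15:00, 16:15–18:00.
Hiro ∩ Yusuf: 08:00–08:45, 09:15–10:30, 13:00–13:30, 16:00–16:15.
Hiro ∩ Yusuf ∩ Farrukh: 08:00–08:45, 09:15–10:30, 13:15–13:30.
Hiro ∩ Yusuf ∩ Farrukh ∩ Noor: 09:15–10:30, 13:15–13:30.
Hiro ∩ Yusuf ∩ Farrukh ∩ Noor ∩ Chen: 09:15–10:30, 13:15–13:30.
Windows ≥ 15 min: 09:15–10:30, 13:15–13:30.
That's 2 windows.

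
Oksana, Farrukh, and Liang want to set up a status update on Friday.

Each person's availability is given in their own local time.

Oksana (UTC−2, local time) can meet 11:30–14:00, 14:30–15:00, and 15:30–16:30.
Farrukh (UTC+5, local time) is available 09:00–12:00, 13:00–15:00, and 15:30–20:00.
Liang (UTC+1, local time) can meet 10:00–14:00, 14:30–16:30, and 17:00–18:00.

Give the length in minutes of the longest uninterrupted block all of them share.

90 minutes

Oksana → UTC: 13:30–16:00, 16:30–17:00, 17:30–18:30.
Farrukh → UTC: 04:00–07:00, 08:00–10:00, 10:30–15:00.
Liang → UTC: 09:00–13:00, 13:30–15:30, 16:00–17:00.
Oksana ∩ Farrukh: 13:30–15:00.
Oksana ∩ Farrukh ∩ Liang: 13:30–15:00.
Single common window of 90 minutes.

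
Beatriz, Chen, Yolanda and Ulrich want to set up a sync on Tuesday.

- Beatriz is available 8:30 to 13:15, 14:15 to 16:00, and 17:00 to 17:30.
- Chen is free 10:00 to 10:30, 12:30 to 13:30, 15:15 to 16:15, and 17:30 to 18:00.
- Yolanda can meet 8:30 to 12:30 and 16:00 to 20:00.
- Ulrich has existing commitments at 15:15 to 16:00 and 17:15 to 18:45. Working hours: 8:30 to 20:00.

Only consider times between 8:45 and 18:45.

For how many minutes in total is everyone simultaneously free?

Ulrich free within 08:30–20:00: 08:30–15:15, 16:00–17:15, 18:45–20:00.
Beatriz ∩ Chen: 10:00–10:30, 12:30–13:15, 15:15–16:00.
Beatriz ∩ Chen ∩ Yolanda: 10:00–10:30.
Beatriz ∩ Chen ∩ Yolanda ∩ Ulrich: 10:00–10:30.
Restricted to 08:45–18:45: 10:00–10:30.
Total common minutes: 30.

30 minutes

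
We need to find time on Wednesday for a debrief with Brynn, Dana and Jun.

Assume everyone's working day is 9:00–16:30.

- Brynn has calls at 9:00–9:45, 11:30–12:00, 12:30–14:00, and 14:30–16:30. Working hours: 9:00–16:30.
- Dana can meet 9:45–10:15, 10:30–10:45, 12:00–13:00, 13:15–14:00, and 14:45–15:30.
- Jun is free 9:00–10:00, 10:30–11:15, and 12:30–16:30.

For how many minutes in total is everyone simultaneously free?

30 minutes

Brynn free within 09:00–16:30: 09:45–11:30, 12:00–12:30, 14:00–14:30.
Brynn ∩ Dana: 09:45–10:15, 10:30–10:45, 12:00–12:30.
Brynn ∩ Dana ∩ Jun: 09:45–10:00, 10:30–10:45.
Total common minutes: 15 + 15 = 30.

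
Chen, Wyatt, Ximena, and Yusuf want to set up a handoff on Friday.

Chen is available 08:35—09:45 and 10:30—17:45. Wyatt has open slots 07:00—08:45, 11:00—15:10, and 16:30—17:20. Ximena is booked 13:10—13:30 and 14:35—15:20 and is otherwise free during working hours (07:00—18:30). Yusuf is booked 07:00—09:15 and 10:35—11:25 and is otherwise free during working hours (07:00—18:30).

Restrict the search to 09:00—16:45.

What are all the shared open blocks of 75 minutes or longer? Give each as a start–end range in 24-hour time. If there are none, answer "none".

11:25–13:10

Ximena free within 07:00–18:30: 07:00–13:10, 13:30–14:35, 15:20–18:30.
Yusuf free within 07:00–18:30: 09:15–10:35, 11:25–18:30.
Chen ∩ Wyatt: 08:35–08:45, 11:00–15:10, 16:30–17:20.
Chen ∩ Wyatt ∩ Ximena: 08:35–08:45, 11:00–13:10, 13:30–14:35, 16:30–17:20.
Chen ∩ Wyatt ∩ Ximena ∩ Yusuf: 11:25–13:10, 13:30–14:35, 16:30–17:20.
Restricted to 09:00–16:45: 11:25–13:10, 13:30–14:35, 16:30–16:45.
Windows ≥ 75 min: 11:25–13:10.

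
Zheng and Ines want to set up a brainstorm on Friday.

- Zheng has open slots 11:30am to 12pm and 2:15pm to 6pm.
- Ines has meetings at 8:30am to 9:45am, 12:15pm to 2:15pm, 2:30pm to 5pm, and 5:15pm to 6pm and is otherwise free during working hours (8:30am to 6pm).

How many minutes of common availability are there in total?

60 minutes

Ines free within 08:30–18:00: 09:45–12:15, 14:15–14:30, 17:00–17:15.
Zheng ∩ Ines: 11:30–12:00, 14:15–14:30, 17:00–17:15.
Total common minutes: 30 + 15 + 15 = 60.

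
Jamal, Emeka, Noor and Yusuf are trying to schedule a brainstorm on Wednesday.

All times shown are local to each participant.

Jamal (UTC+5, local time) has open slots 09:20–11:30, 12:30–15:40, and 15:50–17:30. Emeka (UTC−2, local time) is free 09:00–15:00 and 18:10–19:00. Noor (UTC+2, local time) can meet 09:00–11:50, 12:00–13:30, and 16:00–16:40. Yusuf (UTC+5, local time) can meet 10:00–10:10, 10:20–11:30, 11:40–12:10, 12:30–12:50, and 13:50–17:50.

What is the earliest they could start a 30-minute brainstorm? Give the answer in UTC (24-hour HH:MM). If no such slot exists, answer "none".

Jamal → UTC: 04:20–06:30, 07:30–10:40, 10:50–12:30.
Emeka → UTC: 11:00–17:00, 20:10–21:00.
Noor → UTC: 07:00–09:50, 10:00–11:30, 14:00–14:40.
Yusuf → UTC: 05:00–05:10, 05:20–06:30, 06:40–07:10, 07:30–07:50, 08:50–12:50.
Jamal ∩ Emeka: 11:00–12:30.
Jamal ∩ Emeka ∩ Noor: 11:00–11:30.
Jamal ∩ Emeka ∩ Noor ∩ Yusuf: 11:00–11:30.
Windows ≥ 30 min: 11:00–11:30.
Earliest such window starts at 11:00.

11:00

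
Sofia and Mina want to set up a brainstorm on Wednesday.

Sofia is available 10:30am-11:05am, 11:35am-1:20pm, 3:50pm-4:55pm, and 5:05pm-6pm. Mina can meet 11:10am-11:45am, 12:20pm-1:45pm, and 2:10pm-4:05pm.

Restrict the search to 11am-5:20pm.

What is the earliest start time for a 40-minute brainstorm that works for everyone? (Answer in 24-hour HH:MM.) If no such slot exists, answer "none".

12:20

Sofia ∩ Mina: 11:35–11:45, 12:20–13:20, 15:50–16:05.
Restricted to 11:00–17:20: 11:35–11:45, 12:20–13:20, 15:50–16:05.
Windows ≥ 40 min: 12:20–13:20.
Earliest such window starts at 12:20.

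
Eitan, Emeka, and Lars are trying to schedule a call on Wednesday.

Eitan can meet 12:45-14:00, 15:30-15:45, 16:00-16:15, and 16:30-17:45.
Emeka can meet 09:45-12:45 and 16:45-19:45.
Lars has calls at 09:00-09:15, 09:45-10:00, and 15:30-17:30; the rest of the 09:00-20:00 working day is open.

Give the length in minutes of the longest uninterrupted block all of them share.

15 minutes

Lars free within 09:00–20:00: 09:15–09:45, 10:00–15:30, 17:30–20:00.
Eitan ∩ Emeka: 16:45–17:45.
Eitan ∩ Emeka ∩ Lars: 17:30–17:45.
Single common window of 15 minutes.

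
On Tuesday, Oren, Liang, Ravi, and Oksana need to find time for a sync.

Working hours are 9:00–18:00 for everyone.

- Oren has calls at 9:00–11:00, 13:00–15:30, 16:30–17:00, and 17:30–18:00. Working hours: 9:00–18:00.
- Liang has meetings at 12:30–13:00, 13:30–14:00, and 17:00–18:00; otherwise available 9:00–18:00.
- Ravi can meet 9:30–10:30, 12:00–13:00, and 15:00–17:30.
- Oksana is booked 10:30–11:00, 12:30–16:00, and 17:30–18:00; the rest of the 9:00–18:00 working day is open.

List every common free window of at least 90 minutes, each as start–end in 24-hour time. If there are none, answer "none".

none

Oren free within 09:00–18:00: 11:00–13:00, 15:30–16:30, 17:00–17:30.
Liang free within 09:00–18:00: 09:00–12:30, 13:00–13:30, 14:00–17:00.
Oksana free within 09:00–18:00: 09:00–10:30, 11:00–12:30, 16:00–17:30.
Oren ∩ Liang: 11:00–12:30, 15:30–16:30.
Oren ∩ Liang ∩ Ravi: 12:00–12:30, 15:30–16:30.
Oren ∩ Liang ∩ Ravi ∩ Oksana: 12:00–12:30, 16:00–16:30.
Windows ≥ 90 min: (none).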